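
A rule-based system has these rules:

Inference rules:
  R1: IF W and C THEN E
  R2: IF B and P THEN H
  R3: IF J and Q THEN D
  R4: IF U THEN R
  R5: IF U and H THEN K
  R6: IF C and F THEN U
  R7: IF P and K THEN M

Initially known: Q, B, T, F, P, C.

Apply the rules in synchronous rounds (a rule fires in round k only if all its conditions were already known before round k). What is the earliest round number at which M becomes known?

[1] R2 [IF B and P THEN H]; R6 [IF C and F THEN U]. ⇒ new: H, U.
[2] R4 [IF U THEN R]; R5 [IF U and H THEN K]. ⇒ new: R, K.
[3] R7 [IF P and K THEN M]. ⇒ new: M.
M first appears in round 3.

3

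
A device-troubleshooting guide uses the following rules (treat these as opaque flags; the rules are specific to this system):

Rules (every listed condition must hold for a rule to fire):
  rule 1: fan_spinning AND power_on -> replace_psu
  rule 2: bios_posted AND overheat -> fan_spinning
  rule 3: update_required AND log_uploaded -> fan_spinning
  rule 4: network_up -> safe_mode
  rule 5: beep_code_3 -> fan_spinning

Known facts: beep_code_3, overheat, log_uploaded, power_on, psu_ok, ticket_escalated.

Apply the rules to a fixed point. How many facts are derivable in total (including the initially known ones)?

8

Round 1 — rule 5, derive fan_spinning.
Round 2 — rule 1, derive replace_psu.
Closure: {beep_code_3, fan_spinning, log_uploaded, overheat, power_on, psu_ok, replace_psu, ticket_escalated} — 8 facts.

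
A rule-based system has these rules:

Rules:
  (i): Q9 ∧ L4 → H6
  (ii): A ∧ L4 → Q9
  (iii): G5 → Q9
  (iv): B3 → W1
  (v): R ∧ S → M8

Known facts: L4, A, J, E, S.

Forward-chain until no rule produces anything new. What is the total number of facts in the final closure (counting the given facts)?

7

Round 1 fires (ii), giving Q9.
Round 2 fires (i), giving H6.
Closure: {A, E, H6, J, L4, Q9, S} — 7 facts.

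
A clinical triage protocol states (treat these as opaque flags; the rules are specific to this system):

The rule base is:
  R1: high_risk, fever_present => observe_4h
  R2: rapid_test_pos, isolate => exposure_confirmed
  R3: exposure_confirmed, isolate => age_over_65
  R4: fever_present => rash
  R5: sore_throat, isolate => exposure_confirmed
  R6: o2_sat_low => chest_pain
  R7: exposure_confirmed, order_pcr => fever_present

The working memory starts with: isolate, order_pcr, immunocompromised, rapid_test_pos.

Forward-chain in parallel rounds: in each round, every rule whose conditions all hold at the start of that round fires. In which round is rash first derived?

Round 1 — R2, derive exposure_confirmed.
Round 2 — R3, R7, derive age_over_65, fever_present.
Round 3 — R4, derive rash.
rash first appears in round 3.

3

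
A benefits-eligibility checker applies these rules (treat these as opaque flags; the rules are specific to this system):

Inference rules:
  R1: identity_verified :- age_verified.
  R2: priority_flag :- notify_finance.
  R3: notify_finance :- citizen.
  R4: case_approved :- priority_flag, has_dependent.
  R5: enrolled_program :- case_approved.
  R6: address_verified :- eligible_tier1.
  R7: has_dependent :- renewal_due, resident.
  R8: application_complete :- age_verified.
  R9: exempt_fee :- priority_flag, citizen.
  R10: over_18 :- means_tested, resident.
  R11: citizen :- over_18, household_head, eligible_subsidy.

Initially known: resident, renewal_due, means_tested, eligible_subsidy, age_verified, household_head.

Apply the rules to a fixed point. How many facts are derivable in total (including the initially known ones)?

16

Round 1 — R1, R7, R8, R10, derive identity_verified, has_dependent, application_complete, over_18.
Round 2 — R11, derive citizen.
Round 3 — R3, derive notify_finance.
Round 4 — R2, derive priority_flag.
Round 5 — R4, R9, derive case_approved, exempt_fee.
Round 6 — R5, derive enrolled_program.
Closure: {age_verified, application_complete, case_approved, citizen, eligible_subsidy, enrolled_program, exempt_fee, has_dependent, household_head, identity_verified, means_tested, notify_finance, over_18, priority_flag, renewal_due, resident} — 16 facts.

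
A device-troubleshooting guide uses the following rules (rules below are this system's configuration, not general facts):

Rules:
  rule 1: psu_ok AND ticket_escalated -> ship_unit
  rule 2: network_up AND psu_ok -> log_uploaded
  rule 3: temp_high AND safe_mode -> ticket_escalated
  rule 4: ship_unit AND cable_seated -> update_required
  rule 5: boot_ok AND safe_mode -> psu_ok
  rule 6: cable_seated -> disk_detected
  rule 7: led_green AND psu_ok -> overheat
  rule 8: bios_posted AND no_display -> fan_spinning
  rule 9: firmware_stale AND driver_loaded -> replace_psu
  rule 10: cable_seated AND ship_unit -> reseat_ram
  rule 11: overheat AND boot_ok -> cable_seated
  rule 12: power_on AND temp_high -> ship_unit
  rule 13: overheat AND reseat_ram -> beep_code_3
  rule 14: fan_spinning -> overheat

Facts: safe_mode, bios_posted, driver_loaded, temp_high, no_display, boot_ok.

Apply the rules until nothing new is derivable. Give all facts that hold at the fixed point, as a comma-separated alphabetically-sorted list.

[1] rule 3 [temp_high AND safe_mode -> ticket_escalated]; rule 5 [boot_ok AND safe_mode -> psu_ok]; rule 8 [bios_posted AND no_display -> fan_spinning]. ⇒ new: ticket_escalated, psu_ok, fan_spinning.
[2] rule 1 [psu_ok AND ticket_escalated -> ship_unit]; rule 14 [fan_spinning -> overheat]. ⇒ new: ship_unit, overheat.
[3] rule 11 [overheat AND boot_ok -> cable_seated]. ⇒ new: cable_seated.
[4] rule 4 [ship_unit AND cable_seated -> update_required]; rule 6 [cable_seated -> disk_detected]; rule 10 [cable_seated AND ship_unit -> reseat_ram]. ⇒ new: update_required, disk_detected, reseat_ram.
[5] rule 13 [overheat AND reseat_ram -> beep_code_3]. ⇒ new: beep_code_3.

beep_code_3, bios_posted, boot_ok, cable_seated, disk_detected, driver_loaded, fan_spinning, no_display, overheat, psu_ok, reseat_ram, safe_mode, ship_unit, temp_high, ticket_escalated, update_required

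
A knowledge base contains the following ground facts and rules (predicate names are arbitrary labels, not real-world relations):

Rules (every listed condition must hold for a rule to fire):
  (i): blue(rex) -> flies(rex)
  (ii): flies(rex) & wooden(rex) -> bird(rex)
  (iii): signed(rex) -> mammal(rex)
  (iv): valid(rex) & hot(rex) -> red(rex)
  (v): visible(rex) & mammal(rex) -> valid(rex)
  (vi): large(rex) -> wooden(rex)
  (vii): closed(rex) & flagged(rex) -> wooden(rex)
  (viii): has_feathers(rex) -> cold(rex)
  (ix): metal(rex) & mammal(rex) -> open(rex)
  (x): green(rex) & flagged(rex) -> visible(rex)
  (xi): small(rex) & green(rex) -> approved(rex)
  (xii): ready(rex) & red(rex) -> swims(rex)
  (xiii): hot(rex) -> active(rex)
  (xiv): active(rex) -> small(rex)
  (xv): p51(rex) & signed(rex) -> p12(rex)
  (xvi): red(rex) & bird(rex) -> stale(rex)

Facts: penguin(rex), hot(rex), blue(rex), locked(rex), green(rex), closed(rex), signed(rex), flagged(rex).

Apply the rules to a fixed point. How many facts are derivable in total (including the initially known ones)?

[1] (i) [blue(rex) -> flies(rex)]; (iii) [signed(rex) -> mammal(rex)]; (vii) [closed(rex) & flagged(rex) -> wooden(rex)]; (x) [green(rex) & flagged(rex) -> visible(rex)]; (xiii) [hot(rex) -> active(rex)]. ⇒ new: flies(rex), mammal(rex), wooden(rex), visible(rex), active(rex).
[2] (ii) [flies(rex) & wooden(rex) -> bird(rex)]; (v) [visible(rex) & mammal(rex) -> valid(rex)]; (xiv) [active(rex) -> small(rex)]. ⇒ new: bird(rex), valid(rex), small(rex).
[3] (iv) [valid(rex) & hot(rex) -> red(rex)]; (xi) [small(rex) & green(rex) -> approved(rex)]. ⇒ new: red(rex), approved(rex).
[4] (xvi) [red(rex) & bird(rex) -> stale(rex)]. ⇒ new: stale(rex).
Closure: {active(rex), approved(rex), bird(rex), blue(rex), closed(rex), flagged(rex), flies(rex), green(rex), hot(rex), locked(rex), mammal(rex), penguin(rex), red(rex), signed(rex), small(rex), stale(rex), valid(rex), visible(rex), wooden(rex)} — 19 facts.

19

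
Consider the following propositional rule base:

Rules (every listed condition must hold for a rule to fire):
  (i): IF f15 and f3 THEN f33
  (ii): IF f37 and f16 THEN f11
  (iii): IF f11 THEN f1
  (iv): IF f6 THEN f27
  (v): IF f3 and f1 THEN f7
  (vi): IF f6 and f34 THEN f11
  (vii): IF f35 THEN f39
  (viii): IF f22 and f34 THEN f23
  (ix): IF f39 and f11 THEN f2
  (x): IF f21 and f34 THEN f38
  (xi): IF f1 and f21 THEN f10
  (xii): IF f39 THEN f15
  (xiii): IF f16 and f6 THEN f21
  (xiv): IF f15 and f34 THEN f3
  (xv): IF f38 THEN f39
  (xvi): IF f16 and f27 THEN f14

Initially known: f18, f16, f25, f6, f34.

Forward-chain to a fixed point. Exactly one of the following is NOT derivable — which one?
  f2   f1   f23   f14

f23

Round 1: (iv) [IF f6 THEN f27]; (vi) [IF f6 and f34 THEN f11]; (xiii) [IF f16 and f6 THEN f21]. New: f27, f11, f21.
Round 2: (iii) [IF f11 THEN f1]; (x) [IF f21 and f34 THEN f38]; (xvi) [IF f16 and f27 THEN f14]. New: f1, f38, f14.
Round 3: (xi) [IF f1 and f21 THEN f10]; (xv) [IF f38 THEN f39]. New: f10, f39.
Round 4: (ix) [IF f39 and f11 THEN f2]; (xii) [IF f39 THEN f15]. New: f2, f15.
Round 5: (xiv) [IF f15 and f34 THEN f3]. New: f3.
Round 6: (i) [IF f15 and f3 THEN f33]; (v) [IF f3 and f1 THEN f7]. New: f33, f7.
Derived: f1 (round 2), f2 (round 4), f14 (round 2). f23 never appears in any round.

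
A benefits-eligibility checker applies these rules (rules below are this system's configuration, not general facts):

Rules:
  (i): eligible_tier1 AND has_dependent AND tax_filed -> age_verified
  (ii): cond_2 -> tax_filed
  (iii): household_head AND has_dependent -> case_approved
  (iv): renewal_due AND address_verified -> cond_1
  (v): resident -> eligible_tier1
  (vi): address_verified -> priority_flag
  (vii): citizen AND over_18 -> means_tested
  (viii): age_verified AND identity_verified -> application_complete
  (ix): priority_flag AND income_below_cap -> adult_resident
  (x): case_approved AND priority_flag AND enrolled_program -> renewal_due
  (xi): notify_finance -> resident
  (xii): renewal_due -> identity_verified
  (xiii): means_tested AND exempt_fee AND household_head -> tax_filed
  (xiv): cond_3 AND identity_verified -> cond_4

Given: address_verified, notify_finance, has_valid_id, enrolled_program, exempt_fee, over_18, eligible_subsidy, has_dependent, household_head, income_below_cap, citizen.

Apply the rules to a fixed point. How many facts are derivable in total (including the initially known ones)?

Round 1: (iii) [household_head AND has_dependent -> case_approved]; (vi) [address_verified -> priority_flag]; (vii) [citizen AND over_18 -> means_tested]; (xi) [notify_finance -> resident]. Adds case_approved, priority_flag, means_tested, resident.
Round 2: (v) [resident -> eligible_tier1]; (ix) [priority_flag AND income_below_cap -> adult_resident]; (x) [case_approved AND priority_flag AND enrolled_program -> renewal_due]; (xiii) [means_tested AND exempt_fee AND household_head -> tax_filed]. Adds eligible_tier1, adult_resident, renewal_due, tax_filed.
Round 3: (i) [eligible_tier1 AND has_dependent AND tax_filed -> age_verified]; (iv) [renewal_due AND address_verified -> cond_1]; (xii) [renewal_due -> identity_verified]. Adds age_verified, cond_1, identity_verified.
Round 4: (viii) [age_verified AND identity_verified -> application_complete]. Adds application_complete.
Closure: {address_verified, adult_resident, age_verified, application_complete, case_approved, citizen, cond_1, eligible_subsidy, eligible_tier1, enrolled_program, exempt_fee, has_dependent, has_valid_id, household_head, identity_verified, income_below_cap, means_tested, notify_finance, over_18, priority_flag, renewal_due, resident, tax_filed} — 23 facts.

23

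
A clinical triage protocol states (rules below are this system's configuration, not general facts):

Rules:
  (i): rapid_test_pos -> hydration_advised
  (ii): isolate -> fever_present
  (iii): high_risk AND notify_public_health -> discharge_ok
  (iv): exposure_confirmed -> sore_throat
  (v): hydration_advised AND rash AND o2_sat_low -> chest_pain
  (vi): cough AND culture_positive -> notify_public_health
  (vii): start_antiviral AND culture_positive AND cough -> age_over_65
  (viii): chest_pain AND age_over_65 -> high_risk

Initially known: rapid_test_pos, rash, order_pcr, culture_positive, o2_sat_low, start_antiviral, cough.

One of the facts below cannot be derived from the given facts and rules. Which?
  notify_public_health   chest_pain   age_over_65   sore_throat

sore_throat

Round 1: (i) [rapid_test_pos -> hydration_advised]; (vi) [cough AND culture_positive -> notify_public_health]; (vii) [start_antiviral AND culture_positive AND cough -> age_over_65]. New: hydration_advised, notify_public_health, age_over_65.
Round 2: (v) [hydration_advised AND rash AND o2_sat_low -> chest_pain]. New: chest_pain.
Round 3: (viii) [chest_pain AND age_over_65 -> high_risk]. New: high_risk.
Round 4: (iii) [high_risk AND notify_public_health -> discharge_ok]. New: discharge_ok.
Derived: chest_pain (round 2), notify_public_health (round 1), age_over_65 (round 1). sore_throat never appears in any round.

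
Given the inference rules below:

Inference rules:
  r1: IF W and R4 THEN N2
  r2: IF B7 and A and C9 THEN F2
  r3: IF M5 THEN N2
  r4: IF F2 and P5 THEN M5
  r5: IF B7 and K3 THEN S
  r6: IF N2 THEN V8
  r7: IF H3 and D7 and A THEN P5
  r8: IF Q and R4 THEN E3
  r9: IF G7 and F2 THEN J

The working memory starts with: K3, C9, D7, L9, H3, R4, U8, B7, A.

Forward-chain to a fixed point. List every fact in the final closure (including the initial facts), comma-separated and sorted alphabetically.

Round 1 fires r2, r5, r7, giving F2, S, P5.
Round 2 fires r4, giving M5.
Round 3 fires r3, giving N2.
Round 4 fires r6, giving V8.

A, B7, C9, D7, F2, H3, K3, L9, M5, N2, P5, R4, S, U8, V8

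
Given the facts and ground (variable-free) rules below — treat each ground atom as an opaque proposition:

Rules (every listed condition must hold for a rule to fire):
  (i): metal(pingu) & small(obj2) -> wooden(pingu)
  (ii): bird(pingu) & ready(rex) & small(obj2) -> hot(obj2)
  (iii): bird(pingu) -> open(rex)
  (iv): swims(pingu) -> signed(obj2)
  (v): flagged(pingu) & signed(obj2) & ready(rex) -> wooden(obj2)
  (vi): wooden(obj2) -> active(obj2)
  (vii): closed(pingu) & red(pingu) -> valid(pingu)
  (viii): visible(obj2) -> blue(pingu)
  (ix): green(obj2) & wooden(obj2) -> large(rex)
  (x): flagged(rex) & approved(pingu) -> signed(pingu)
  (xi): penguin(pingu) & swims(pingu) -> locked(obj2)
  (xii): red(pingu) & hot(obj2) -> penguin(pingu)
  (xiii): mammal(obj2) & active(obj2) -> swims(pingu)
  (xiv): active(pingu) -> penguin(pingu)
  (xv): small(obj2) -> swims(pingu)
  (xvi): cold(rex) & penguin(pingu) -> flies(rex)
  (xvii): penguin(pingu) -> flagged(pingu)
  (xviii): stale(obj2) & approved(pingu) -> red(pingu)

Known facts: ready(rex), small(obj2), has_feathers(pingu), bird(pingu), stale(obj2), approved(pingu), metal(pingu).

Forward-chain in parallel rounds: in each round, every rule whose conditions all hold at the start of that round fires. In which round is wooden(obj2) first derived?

4

Round 1 — (i), (ii), (iii), (xv), (xviii), derive wooden(pingu), hot(obj2), open(rex), swims(pingu), red(pingu).
Round 2 — (iv), (xii), derive signed(obj2), penguin(pingu).
Round 3 — (xi), (xvii), derive locked(obj2), flagged(pingu).
Round 4 — (v), derive wooden(obj2).
wooden(obj2) first appears in round 4.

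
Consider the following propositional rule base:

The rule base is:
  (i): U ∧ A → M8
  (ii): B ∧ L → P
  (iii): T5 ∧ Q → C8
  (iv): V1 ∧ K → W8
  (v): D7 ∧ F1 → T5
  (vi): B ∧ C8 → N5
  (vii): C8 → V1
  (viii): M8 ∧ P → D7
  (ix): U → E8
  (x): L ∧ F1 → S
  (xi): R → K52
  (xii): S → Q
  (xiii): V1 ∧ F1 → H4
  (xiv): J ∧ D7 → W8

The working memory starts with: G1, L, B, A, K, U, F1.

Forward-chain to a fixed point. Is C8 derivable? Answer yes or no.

[1] (i) [U ∧ A → M8]; (ii) [B ∧ L → P]; (ix) [U → E8]; (x) [L ∧ F1 → S]. ⇒ new: M8, P, E8, S.
[2] (viii) [M8 ∧ P → D7]; (xii) [S → Q]. ⇒ new: D7, Q.
[3] (v) [D7 ∧ F1 → T5]. ⇒ new: T5.
[4] (iii) [T5 ∧ Q → C8]. ⇒ new: C8.
[5] (vi) [B ∧ C8 → N5]; (vii) [C8 → V1]. ⇒ new: N5, V1.
[6] (iv) [V1 ∧ K → W8]; (xiii) [V1 ∧ F1 → H4]. ⇒ new: W8, H4.
C8 appears in round 4, so it is derivable.

yes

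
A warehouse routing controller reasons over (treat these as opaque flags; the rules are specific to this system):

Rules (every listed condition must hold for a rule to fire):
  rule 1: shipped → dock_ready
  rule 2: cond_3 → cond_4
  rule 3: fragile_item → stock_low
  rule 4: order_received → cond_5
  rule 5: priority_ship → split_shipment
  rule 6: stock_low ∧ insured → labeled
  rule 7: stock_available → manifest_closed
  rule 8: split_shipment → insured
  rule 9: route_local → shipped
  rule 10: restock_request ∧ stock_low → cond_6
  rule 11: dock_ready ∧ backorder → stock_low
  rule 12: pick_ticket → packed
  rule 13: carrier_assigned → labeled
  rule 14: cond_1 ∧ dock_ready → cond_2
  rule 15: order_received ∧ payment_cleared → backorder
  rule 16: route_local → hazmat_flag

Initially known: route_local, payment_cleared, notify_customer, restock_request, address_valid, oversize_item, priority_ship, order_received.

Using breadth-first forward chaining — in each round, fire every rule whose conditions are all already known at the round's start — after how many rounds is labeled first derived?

Round 1: rule 4 [order_received → cond_5]; rule 5 [priority_ship → split_shipment]; rule 9 [route_local → shipped]; rule 15 [order_received ∧ payment_cleared → backorder]; rule 16 [route_local → hazmat_flag]. New: cond_5, split_shipment, shipped, backorder, hazmat_flag.
Round 2: rule 1 [shipped → dock_ready]; rule 8 [split_shipment → insured]. New: dock_ready, insured.
Round 3: rule 11 [dock_ready ∧ backorder → stock_low]. New: stock_low.
Round 4: rule 6 [stock_low ∧ insured → labeled]; rule 10 [restock_request ∧ stock_low → cond_6]. New: labeled, cond_6.
labeled first appears in round 4.

4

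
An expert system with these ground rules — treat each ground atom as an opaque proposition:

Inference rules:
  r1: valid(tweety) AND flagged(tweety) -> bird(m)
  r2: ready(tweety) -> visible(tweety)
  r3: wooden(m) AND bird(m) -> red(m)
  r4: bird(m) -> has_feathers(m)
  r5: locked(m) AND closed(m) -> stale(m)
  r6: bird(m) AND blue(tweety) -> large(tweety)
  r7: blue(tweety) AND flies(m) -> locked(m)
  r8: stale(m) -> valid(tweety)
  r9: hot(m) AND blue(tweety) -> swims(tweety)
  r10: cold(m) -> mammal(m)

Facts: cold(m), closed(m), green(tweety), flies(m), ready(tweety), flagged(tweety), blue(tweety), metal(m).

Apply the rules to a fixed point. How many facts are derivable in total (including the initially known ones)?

Round 1 fires r2, r7, r10, giving visible(tweety), locked(m), mammal(m).
Round 2 fires r5, giving stale(m).
Round 3 fires r8, giving valid(tweety).
Round 4 fires r1, giving bird(m).
Round 5 fires r4, r6, giving has_feathers(m), large(tweety).
Closure: {bird(m), blue(tweety), closed(m), cold(m), flagged(tweety), flies(m), green(tweety), has_feathers(m), large(tweety), locked(m), mammal(m), metal(m), ready(tweety), stale(m), valid(tweety), visible(tweety)} — 16 facts.

16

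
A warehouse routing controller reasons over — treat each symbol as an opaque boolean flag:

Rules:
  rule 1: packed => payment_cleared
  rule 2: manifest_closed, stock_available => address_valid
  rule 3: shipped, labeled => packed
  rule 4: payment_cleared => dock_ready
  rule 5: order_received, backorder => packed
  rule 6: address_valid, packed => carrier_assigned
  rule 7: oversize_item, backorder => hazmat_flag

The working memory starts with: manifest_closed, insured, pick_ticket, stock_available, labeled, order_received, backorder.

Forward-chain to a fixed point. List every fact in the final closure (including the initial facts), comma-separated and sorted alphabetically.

[1] rule 2 [manifest_closed, stock_available => address_valid]; rule 5 [order_received, backorder => packed]. ⇒ new: address_valid, packed.
[2] rule 1 [packed => payment_cleared]; rule 6 [address_valid, packed => carrier_assigned]. ⇒ new: payment_cleared, carrier_assigned.
[3] rule 4 [payment_cleared => dock_ready]. ⇒ new: dock_ready.

address_valid, backorder, carrier_assigned, dock_ready, insured, labeled, manifest_closed, order_received, packed, payment_cleared, pick_ticket, stock_available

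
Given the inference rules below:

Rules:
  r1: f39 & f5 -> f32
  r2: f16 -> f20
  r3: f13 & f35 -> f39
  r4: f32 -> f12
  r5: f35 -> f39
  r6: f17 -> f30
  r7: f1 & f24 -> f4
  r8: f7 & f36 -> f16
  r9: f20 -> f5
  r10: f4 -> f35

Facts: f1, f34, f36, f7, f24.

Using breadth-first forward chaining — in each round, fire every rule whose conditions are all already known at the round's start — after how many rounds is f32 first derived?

Round 1: r7 [f1 & f24 -> f4]; r8 [f7 & f36 -> f16]. Adds f4, f16.
Round 2: r2 [f16 -> f20]; r10 [f4 -> f35]. Adds f20, f35.
Round 3: r5 [f35 -> f39]; r9 [f20 -> f5]. Adds f39, f5.
Round 4: r1 [f39 & f5 -> f32]. Adds f32.
f32 first appears in round 4.

4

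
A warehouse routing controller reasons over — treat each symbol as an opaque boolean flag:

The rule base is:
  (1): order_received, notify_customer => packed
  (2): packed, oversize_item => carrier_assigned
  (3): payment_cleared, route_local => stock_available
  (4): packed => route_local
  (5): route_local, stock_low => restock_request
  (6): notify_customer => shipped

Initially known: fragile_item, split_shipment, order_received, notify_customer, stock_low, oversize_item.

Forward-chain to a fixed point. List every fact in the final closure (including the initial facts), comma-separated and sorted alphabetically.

[1] (1) [order_received, notify_customer => packed]; (6) [notify_customer => shipped]. ⇒ new: packed, shipped.
[2] (2) [packed, oversize_item => carrier_assigned]; (4) [packed => route_local]. ⇒ new: carrier_assigned, route_local.
[3] (5) [route_local, stock_low => restock_request]. ⇒ new: restock_request.

carrier_assigned, fragile_item, notify_customer, order_received, oversize_item, packed, restock_request, route_local, shipped, split_shipment, stock_low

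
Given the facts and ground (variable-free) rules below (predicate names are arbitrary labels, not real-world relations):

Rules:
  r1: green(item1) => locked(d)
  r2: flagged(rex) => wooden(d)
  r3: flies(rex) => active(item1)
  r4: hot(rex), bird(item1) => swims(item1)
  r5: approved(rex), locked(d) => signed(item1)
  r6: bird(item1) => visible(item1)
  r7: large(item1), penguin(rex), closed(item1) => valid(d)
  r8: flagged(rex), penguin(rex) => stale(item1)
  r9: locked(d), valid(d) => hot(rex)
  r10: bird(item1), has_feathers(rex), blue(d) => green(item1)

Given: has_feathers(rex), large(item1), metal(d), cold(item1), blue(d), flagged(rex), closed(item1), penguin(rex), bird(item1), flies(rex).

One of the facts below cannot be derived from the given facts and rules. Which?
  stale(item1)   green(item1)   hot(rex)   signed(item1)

signed(item1)

Round 1: r2 [flagged(rex) => wooden(d)]; r3 [flies(rex) => active(item1)]; r6 [bird(item1) => visible(item1)]; r7 [large(item1), penguin(rex), closed(item1) => valid(d)]; r8 [flagged(rex), penguin(rex) => stale(item1)]; r10 [bird(item1), has_feathers(rex), blue(d) => green(item1)]. Adds wooden(d), active(item1), visible(item1), valid(d), stale(item1), green(item1).
Round 2: r1 [green(item1) => locked(d)]. Adds locked(d).
Round 3: r9 [locked(d), valid(d) => hot(rex)]. Adds hot(rex).
Round 4: r4 [hot(rex), bird(item1) => swims(item1)]. Adds swims(item1).
Derived: green(item1) (round 1), stale(item1) (round 1), hot(rex) (round 3). signed(item1) never appears in any round.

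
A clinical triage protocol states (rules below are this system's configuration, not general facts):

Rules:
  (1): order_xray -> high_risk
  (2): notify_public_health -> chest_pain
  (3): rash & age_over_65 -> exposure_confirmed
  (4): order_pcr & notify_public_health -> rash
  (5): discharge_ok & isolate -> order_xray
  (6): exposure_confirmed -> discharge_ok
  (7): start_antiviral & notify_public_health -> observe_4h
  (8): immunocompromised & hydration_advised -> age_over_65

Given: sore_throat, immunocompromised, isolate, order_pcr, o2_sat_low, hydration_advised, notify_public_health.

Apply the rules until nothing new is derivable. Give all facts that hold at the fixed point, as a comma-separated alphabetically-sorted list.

age_over_65, chest_pain, discharge_ok, exposure_confirmed, high_risk, hydration_advised, immunocompromised, isolate, notify_public_health, o2_sat_low, order_pcr, order_xray, rash, sore_throat

Round 1: (2) [notify_public_health -> chest_pain]; (4) [order_pcr & notify_public_health -> rash]; (8) [immunocompromised & hydration_advised -> age_over_65]. New: chest_pain, rash, age_over_65.
Round 2: (3) [rash & age_over_65 -> exposure_confirmed]. New: exposure_confirmed.
Round 3: (6) [exposure_confirmed -> discharge_ok]. New: discharge_ok.
Round 4: (5) [discharge_ok & isolate -> order_xray]. New: order_xray.
Round 5: (1) [order_xray -> high_risk]. New: high_risk.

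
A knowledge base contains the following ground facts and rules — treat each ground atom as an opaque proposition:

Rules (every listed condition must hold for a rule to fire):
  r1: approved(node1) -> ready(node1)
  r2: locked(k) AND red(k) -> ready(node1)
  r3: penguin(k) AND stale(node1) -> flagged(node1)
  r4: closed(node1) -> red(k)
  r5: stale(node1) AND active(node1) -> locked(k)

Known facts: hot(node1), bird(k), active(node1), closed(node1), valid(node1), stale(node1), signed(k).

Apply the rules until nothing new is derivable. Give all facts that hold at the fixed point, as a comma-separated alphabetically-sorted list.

active(node1), bird(k), closed(node1), hot(node1), locked(k), ready(node1), red(k), signed(k), stale(node1), valid(node1)

Round 1: r4 [closed(node1) -> red(k)]; r5 [stale(node1) AND active(node1) -> locked(k)]. Adds red(k), locked(k).
Round 2: r2 [locked(k) AND red(k) -> ready(node1)]. Adds ready(node1).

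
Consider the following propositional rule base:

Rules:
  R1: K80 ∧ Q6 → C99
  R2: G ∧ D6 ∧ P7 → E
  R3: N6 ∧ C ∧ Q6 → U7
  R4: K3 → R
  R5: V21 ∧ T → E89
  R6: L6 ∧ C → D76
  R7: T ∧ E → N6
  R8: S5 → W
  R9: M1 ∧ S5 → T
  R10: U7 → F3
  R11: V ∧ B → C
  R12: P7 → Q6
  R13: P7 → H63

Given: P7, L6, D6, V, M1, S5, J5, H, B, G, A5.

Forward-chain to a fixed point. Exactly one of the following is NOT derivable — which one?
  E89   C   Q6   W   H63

E89

Round 1 — R2, R8, R9, R11, R12, R13, derive E, W, T, C, Q6, H63.
Round 2 — R6, R7, derive D76, N6.
Round 3 — R3, derive U7.
Round 4 — R10, derive F3.
Derived: H63 (round 1), W (round 1), Q6 (round 1), C (round 1). E89 never appears in any round.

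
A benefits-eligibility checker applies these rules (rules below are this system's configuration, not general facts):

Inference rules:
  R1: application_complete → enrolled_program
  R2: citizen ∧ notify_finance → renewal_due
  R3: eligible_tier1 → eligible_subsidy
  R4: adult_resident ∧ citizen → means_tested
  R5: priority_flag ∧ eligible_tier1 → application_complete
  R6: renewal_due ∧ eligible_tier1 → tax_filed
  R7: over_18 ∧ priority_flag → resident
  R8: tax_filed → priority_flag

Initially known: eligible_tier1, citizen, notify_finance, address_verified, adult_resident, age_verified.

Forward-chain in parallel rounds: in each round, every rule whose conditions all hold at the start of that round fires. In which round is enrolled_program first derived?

[1] R2 [citizen ∧ notify_finance → renewal_due]; R3 [eligible_tier1 → eligible_subsidy]; R4 [adult_resident ∧ citizen → means_tested]. ⇒ new: renewal_due, eligible_subsidy, means_tested.
[2] R6 [renewal_due ∧ eligible_tier1 → tax_filed]. ⇒ new: tax_filed.
[3] R8 [tax_filed → priority_flag]. ⇒ new: priority_flag.
[4] R5 [priority_flag ∧ eligible_tier1 → application_complete]. ⇒ new: application_complete.
[5] R1 [application_complete → enrolled_program]. ⇒ new: enrolled_program.
enrolled_program first appears in round 5.

5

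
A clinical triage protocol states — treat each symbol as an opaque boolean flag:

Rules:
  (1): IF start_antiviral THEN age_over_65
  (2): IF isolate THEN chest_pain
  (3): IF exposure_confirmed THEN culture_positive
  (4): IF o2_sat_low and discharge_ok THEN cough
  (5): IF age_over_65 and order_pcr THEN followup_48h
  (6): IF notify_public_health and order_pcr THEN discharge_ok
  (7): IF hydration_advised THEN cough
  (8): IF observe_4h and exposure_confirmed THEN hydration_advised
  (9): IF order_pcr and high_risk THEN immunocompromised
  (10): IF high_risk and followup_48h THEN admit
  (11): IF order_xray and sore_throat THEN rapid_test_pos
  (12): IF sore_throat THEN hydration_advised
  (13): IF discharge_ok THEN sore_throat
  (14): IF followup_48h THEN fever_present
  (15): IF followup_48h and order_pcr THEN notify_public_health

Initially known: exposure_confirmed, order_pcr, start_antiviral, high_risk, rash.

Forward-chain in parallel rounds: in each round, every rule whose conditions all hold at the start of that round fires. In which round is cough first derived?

Round 1 fires (1), (3), (9), giving age_over_65, culture_positive, immunocompromised.
Round 2 fires (5), giving followup_48h.
Round 3 fires (10), (14), (15), giving admit, fever_present, notify_public_health.
Round 4 fires (6), giving discharge_ok.
Round 5 fires (13), giving sore_throat.
Round 6 fires (12), giving hydration_advised.
Round 7 fires (7), giving cough.
cough first appears in round 7.

7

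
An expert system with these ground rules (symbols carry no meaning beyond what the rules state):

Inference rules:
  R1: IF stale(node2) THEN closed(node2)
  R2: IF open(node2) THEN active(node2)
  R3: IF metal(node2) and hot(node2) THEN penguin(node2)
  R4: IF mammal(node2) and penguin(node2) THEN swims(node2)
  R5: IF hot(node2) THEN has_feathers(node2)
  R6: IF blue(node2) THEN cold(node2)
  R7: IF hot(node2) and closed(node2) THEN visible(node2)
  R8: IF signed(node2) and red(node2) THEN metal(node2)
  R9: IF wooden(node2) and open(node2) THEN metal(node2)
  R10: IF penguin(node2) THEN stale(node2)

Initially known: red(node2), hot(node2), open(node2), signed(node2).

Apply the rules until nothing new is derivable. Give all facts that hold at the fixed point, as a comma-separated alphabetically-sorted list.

Round 1: R2 [IF open(node2) THEN active(node2)]; R5 [IF hot(node2) THEN has_feathers(node2)]; R8 [IF signed(node2) and red(node2) THEN metal(node2)]. New: active(node2), has_feathers(node2), metal(node2).
Round 2: R3 [IF metal(node2) and hot(node2) THEN penguin(node2)]. New: penguin(node2).
Round 3: R10 [IF penguin(node2) THEN stale(node2)]. New: stale(node2).
Round 4: R1 [IF stale(node2) THEN closed(node2)]. New: closed(node2).
Round 5: R7 [IF hot(node2) and closed(node2) THEN visible(node2)]. New: visible(node2).

active(node2), closed(node2), has_feathers(node2), hot(node2), metal(node2), open(node2), penguin(node2), red(node2), signed(node2), stale(node2), visible(node2)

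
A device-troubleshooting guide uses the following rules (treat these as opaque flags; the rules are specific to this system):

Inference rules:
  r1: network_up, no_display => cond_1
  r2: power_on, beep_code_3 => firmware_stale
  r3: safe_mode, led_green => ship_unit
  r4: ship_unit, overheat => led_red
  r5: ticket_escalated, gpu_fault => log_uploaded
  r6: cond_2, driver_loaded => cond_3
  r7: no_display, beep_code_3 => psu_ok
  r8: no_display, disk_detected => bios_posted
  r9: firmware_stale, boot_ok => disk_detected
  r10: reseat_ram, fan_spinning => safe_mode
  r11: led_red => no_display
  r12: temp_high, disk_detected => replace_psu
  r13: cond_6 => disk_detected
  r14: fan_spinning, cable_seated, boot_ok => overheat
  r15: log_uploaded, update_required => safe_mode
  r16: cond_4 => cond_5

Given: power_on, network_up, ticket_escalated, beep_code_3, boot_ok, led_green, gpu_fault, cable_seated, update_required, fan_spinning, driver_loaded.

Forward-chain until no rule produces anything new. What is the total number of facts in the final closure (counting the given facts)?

Round 1 — r2, r5, r14, derive firmware_stale, log_uploaded, overheat.
Round 2 — r9, r15, derive disk_detected, safe_mode.
Round 3 — r3, derive ship_unit.
Round 4 — r4, derive led_red.
Round 5 — r11, derive no_display.
Round 6 — r1, r7, r8, derive cond_1, psu_ok, bios_posted.
Closure: {beep_code_3, bios_posted, boot_ok, cable_seated, cond_1, disk_detected, driver_loaded, fan_spinning, firmware_stale, gpu_fault, led_green, led_red, log_uploaded, network_up, no_display, overheat, power_on, psu_ok, safe_mode, ship_unit, ticket_escalated, update_required} — 22 facts.

22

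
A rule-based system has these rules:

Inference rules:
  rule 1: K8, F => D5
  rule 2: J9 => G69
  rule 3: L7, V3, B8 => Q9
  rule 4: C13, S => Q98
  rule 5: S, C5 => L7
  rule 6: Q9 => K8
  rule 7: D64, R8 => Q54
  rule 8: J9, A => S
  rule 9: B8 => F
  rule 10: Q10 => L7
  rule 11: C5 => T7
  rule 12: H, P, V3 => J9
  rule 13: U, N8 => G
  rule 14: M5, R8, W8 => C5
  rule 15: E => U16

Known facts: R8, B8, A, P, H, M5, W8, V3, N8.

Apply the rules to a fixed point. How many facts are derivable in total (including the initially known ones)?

19

Round 1: rule 9 [B8 => F]; rule 12 [H, P, V3 => J9]; rule 14 [M5, R8, W8 => C5]. New: F, J9, C5.
Round 2: rule 2 [J9 => G69]; rule 8 [J9, A => S]; rule 11 [C5 => T7]. New: G69, S, T7.
Round 3: rule 5 [S, C5 => L7]. New: L7.
Round 4: rule 3 [L7, V3, B8 => Q9]. New: Q9.
Round 5: rule 6 [Q9 => K8]. New: K8.
Round 6: rule 1 [K8, F => D5]. New: D5.
Closure: {A, B8, C5, D5, F, G69, H, J9, K8, L7, M5, N8, P, Q9, R8, S, T7, V3, W8} — 19 facts.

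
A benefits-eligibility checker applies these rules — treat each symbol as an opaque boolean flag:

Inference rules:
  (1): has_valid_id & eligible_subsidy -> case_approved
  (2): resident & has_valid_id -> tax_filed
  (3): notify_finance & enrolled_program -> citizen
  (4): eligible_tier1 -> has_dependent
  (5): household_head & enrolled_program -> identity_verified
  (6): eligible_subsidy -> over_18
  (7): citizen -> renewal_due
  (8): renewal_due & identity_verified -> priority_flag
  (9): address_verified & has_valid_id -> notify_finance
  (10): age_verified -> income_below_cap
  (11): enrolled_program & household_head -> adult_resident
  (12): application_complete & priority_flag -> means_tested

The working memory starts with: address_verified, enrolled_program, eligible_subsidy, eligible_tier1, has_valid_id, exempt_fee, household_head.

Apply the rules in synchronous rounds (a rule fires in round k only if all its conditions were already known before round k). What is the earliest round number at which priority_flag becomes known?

4

Round 1: (1) [has_valid_id & eligible_subsidy -> case_approved]; (4) [eligible_tier1 -> has_dependent]; (5) [household_head & enrolled_program -> identity_verified]; (6) [eligible_subsidy -> over_18]; (9) [address_verified & has_valid_id -> notify_finance]; (11) [enrolled_program & household_head -> adult_resident]. Adds case_approved, has_dependent, identity_verified, over_18, notify_finance, adult_resident.
Round 2: (3) [notify_finance & enrolled_program -> citizen]. Adds citizen.
Round 3: (7) [citizen -> renewal_due]. Adds renewal_due.
Round 4: (8) [renewal_due & identity_verified -> priority_flag]. Adds priority_flag.
priority_flag first appears in round 4.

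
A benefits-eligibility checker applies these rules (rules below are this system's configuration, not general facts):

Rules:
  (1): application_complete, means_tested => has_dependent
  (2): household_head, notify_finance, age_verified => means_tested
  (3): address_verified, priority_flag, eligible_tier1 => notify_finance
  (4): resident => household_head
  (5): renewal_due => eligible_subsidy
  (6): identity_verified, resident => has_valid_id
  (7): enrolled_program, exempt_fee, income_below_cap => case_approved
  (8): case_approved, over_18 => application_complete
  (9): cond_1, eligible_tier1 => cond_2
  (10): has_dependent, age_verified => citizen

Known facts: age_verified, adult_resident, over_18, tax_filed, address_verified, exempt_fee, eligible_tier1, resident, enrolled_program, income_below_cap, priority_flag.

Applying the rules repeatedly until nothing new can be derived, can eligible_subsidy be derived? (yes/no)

no

Round 1: (3) [address_verified, priority_flag, eligible_tier1 => notify_finance]; (4) [resident => household_head]; (7) [enrolled_program, exempt_fee, income_below_cap => case_approved]. Adds notify_finance, household_head, case_approved.
Round 2: (2) [household_head, notify_finance, age_verified => means_tested]; (8) [case_approved, over_18 => application_complete]. Adds means_tested, application_complete.
Round 3: (1) [application_complete, means_tested => has_dependent]. Adds has_dependent.
Round 4: (10) [has_dependent, age_verified => citizen]. Adds citizen.
Fixed point reached. eligible_subsidy is concluded only by (5); (5) needs renewal_due (never derived).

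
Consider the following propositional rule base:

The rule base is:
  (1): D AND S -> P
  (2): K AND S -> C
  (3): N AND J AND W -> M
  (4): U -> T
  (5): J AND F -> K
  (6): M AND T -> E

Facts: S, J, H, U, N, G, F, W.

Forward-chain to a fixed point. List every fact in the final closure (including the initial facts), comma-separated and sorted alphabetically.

C, E, F, G, H, J, K, M, N, S, T, U, W

[1] (3) [N AND J AND W -> M]; (4) [U -> T]; (5) [J AND F -> K]. ⇒ new: M, T, K.
[2] (2) [K AND S -> C]; (6) [M AND T -> E]. ⇒ new: C, E.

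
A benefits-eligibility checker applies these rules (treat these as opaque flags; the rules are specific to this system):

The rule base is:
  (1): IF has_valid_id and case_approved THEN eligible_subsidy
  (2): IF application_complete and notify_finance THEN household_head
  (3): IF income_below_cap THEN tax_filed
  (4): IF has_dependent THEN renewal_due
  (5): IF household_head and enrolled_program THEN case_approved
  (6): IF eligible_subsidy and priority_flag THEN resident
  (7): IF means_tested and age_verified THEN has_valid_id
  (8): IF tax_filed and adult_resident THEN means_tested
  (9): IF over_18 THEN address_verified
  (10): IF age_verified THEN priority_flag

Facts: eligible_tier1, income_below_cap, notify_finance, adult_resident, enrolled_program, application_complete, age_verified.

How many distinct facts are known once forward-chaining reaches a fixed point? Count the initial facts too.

Round 1 — (2), (3), (10), derive household_head, tax_filed, priority_flag.
Round 2 — (5), (8), derive case_approved, means_tested.
Round 3 — (7), derive has_valid_id.
Round 4 — (1), derive eligible_subsidy.
Round 5 — (6), derive resident.
Closure: {adult_resident, age_verified, application_complete, case_approved, eligible_subsidy, eligible_tier1, enrolled_program, has_valid_id, household_head, income_below_cap, means_tested, notify_finance, priority_flag, resident, tax_filed} — 15 facts.

15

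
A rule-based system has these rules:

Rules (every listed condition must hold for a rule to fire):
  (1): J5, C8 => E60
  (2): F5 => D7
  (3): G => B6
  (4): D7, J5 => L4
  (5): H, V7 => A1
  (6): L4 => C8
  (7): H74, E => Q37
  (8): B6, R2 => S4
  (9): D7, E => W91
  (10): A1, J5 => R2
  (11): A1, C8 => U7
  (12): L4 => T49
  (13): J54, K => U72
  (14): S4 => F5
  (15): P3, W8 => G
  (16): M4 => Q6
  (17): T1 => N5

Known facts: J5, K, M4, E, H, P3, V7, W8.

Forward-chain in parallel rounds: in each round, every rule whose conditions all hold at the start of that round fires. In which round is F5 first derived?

4

Round 1: (5) [H, V7 => A1]; (15) [P3, W8 => G]; (16) [M4 => Q6]. Adds A1, G, Q6.
Round 2: (3) [G => B6]; (10) [A1, J5 => R2]. Adds B6, R2.
Round 3: (8) [B6, R2 => S4]. Adds S4.
Round 4: (14) [S4 => F5]. Adds F5.
F5 first appears in round 4.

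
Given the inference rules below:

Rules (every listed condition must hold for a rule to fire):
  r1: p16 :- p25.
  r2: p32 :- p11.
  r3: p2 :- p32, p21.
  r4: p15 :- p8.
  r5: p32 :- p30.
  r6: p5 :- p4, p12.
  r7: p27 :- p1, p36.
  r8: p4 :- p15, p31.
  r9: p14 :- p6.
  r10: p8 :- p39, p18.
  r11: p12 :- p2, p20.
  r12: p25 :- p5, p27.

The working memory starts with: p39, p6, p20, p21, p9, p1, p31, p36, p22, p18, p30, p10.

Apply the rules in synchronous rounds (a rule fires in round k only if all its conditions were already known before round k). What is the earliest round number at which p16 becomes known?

6

Round 1 — r5, r7, r9, r10, derive p32, p27, p14, p8.
Round 2 — r3, r4, derive p2, p15.
Round 3 — r8, r11, derive p4, p12.
Round 4 — r6, derive p5.
Round 5 — r12, derive p25.
Round 6 — r1, derive p16.
p16 first appears in round 6.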